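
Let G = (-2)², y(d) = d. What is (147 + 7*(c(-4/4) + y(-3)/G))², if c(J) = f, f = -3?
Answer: 233289/16 ≈ 14581.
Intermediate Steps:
G = 4
c(J) = -3
(147 + 7*(c(-4/4) + y(-3)/G))² = (147 + 7*(-3 - 3/4))² = (147 + 7*(-3 - 3*¼))² = (147 + 7*(-3 - ¾))² = (147 + 7*(-15/4))² = (147 - 105/4)² = (483/4)² = 233289/16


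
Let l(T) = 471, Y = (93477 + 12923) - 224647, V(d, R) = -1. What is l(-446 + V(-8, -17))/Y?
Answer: -471/118247 ≈ -0.0039832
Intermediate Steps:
Y = -118247 (Y = 106400 - 224647 = -118247)
l(-446 + V(-8, -17))/Y = 471/(-118247) = 471*(-1/118247) = -471/118247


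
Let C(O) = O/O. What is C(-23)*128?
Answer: 128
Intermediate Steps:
C(O) = 1
C(-23)*128 = 1*128 = 128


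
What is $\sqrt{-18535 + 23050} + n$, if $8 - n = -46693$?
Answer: $46701 + \sqrt{4515} \approx 46768.0$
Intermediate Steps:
$n = 46701$ ($n = 8 - -46693 = 8 + 46693 = 46701$)
$\sqrt{-18535 + 23050} + n = \sqrt{-18535 + 23050} + 46701 = \sqrt{4515} + 46701 = 46701 + \sqrt{4515}$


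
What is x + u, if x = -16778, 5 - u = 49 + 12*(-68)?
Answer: -16006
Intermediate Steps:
u = 772 (u = 5 - (49 + 12*(-68)) = 5 - (49 - 816) = 5 - 1*(-767) = 5 + 767 = 772)
x + u = -16778 + 772 = -16006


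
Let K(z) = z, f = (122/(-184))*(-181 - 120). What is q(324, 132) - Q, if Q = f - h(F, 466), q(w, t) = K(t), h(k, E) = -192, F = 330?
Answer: -23881/92 ≈ -259.58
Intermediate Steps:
f = 18361/92 (f = (122*(-1/184))*(-301) = -61/92*(-301) = 18361/92 ≈ 199.58)
q(w, t) = t
Q = 36025/92 (Q = 18361/92 - 1*(-192) = 18361/92 + 192 = 36025/92 ≈ 391.58)
q(324, 132) - Q = 132 - 1*36025/92 = 132 - 36025/92 = -23881/92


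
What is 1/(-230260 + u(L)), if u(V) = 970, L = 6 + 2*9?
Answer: -1/229290 ≈ -4.3613e-6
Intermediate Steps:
L = 24 (L = 6 + 18 = 24)
1/(-230260 + u(L)) = 1/(-230260 + 970) = 1/(-229290) = -1/229290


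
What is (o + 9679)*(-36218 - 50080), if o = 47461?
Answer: -4931067720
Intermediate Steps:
(o + 9679)*(-36218 - 50080) = (47461 + 9679)*(-36218 - 50080) = 57140*(-86298) = -4931067720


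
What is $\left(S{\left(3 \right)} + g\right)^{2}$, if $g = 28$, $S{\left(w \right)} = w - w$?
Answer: $784$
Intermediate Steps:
$S{\left(w \right)} = 0$
$\left(S{\left(3 \right)} + g\right)^{2} = \left(0 + 28\right)^{2} = 28^{2} = 784$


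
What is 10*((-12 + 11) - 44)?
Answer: -450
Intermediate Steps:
10*((-12 + 11) - 44) = 10*(-1 - 44) = 10*(-45) = -450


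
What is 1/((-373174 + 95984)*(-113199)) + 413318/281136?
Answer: 360248322539131/245038378205560 ≈ 1.4702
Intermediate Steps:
1/((-373174 + 95984)*(-113199)) + 413318/281136 = -1/113199/(-277190) + 413318*(1/281136) = -1/277190*(-1/113199) + 206659/140568 = 1/31377630810 + 206659/140568 = 360248322539131/245038378205560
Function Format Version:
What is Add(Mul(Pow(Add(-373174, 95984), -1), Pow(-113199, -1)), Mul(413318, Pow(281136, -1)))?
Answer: Rational(360248322539131, 245038378205560) ≈ 1.4702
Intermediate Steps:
Add(Mul(Pow(Add(-373174, 95984), -1), Pow(-113199, -1)), Mul(413318, Pow(281136, -1))) = Add(Mul(Pow(-277190, -1), Rational(-1, 113199)), Mul(413318, Rational(1, 281136))) = Add(Mul(Rational(-1, 277190), Rational(-1, 113199)), Rational(206659, 140568)) = Add(Rational(1, 31377630810), Rational(206659, 140568)) = Rational(360248322539131, 245038378205560)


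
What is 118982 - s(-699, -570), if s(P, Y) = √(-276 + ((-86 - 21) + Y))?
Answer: 118982 - I*√953 ≈ 1.1898e+5 - 30.871*I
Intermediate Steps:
s(P, Y) = √(-383 + Y) (s(P, Y) = √(-276 + (-107 + Y)) = √(-383 + Y))
118982 - s(-699, -570) = 118982 - √(-383 - 570) = 118982 - √(-953) = 118982 - I*√953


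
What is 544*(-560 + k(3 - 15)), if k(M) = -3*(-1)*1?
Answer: -303008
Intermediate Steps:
k(M) = 3 (k(M) = 3*1 = 3)
544*(-560 + k(3 - 15)) = 544*(-560 + 3) = 544*(-557) = -303008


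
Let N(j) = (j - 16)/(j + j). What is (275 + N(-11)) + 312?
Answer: 12941/22 ≈ 588.23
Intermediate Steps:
N(j) = (-16 + j)/(2*j) (N(j) = (-16 + j)/((2*j)) = (-16 + j)*(1/(2*j)) = (-16 + j)/(2*j))
(275 + N(-11)) + 312 = (275 + (1/2)*(-16 - 11)/(-11)) + 312 = (275 + (1/2)*(-1/11)*(-27)) + 312 = (275 + 27/22) + 312 = 6077/22 + 312 = 12941/22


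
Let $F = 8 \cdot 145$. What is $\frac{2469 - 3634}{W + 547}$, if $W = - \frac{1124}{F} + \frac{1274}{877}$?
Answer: $- \frac{296294450}{139241533} \approx -2.1279$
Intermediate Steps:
$F = 1160$
$W = \frac{123023}{254330}$ ($W = - \frac{1124}{1160} + \frac{1274}{877} = \left(-1124\right) \frac{1}{1160} + 1274 \cdot \frac{1}{877} = - \frac{281}{290} + \frac{1274}{877} = \frac{123023}{254330} \approx 0.48371$)
$\frac{2469 - 3634}{W + 547} = \frac{2469 - 3634}{\frac{123023}{254330} + 547} = - \frac{1165}{\frac{139241533}{254330}} = \left(-1165\right) \frac{254330}{139241533} = - \frac{296294450}{139241533}$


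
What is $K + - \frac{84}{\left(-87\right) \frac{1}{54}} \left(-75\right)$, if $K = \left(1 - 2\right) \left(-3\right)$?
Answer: $- \frac{113313}{29} \approx -3907.3$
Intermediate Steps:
$K = 3$ ($K = \left(-1\right) \left(-3\right) = 3$)
$K + - \frac{84}{\left(-87\right) \frac{1}{54}} \left(-75\right) = 3 + - \frac{84}{\left(-87\right) \frac{1}{54}} \left(-75\right) = 3 + - \frac{84}{- \frac{29}{18}} \left(-75\right) = 3 + \left(-84\right) \left(- \frac{18}{29}\right) \left(-75\right) = 3 + \frac{1512}{29} \left(-75\right) = 3 - \frac{113400}{29} = - \frac{113313}{29}$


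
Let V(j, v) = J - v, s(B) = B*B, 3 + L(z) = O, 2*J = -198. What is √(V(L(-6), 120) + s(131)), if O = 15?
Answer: √16942 ≈ 130.16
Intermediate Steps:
J = -99 (J = (½)*(-198) = -99)
L(z) = 12 (L(z) = -3 + 15 = 12)
s(B) = B²
V(j, v) = -99 - v
√(V(L(-6), 120) + s(131)) = √((-99 - 1*120) + 131²) = √((-99 - 120) + 17161) = √(-219 + 17161) = √16942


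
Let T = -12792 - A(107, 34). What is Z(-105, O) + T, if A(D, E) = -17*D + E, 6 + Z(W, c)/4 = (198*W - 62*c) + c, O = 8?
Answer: -96143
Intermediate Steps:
Z(W, c) = -24 - 244*c + 792*W (Z(W, c) = -24 + 4*((198*W - 62*c) + c) = -24 + 4*((-62*c + 198*W) + c) = -24 + 4*(-61*c + 198*W) = -24 + (-244*c + 792*W) = -24 - 244*c + 792*W)
A(D, E) = E - 17*D
T = -11007 (T = -12792 - (34 - 17*107) = -12792 - (34 - 1819) = -12792 - 1*(-1785) = -12792 + 1785 = -11007)
Z(-105, O) + T = (-24 - 244*8 + 792*(-105)) - 11007 = (-24 - 1952 - 83160) - 11007 = -85136 - 11007 = -96143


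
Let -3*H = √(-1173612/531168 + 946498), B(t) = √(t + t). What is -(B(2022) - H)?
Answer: -2*√1011 - √3831551255366/6036 ≈ -387.89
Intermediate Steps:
B(t) = √2*√t (B(t) = √(2*t) = √2*√t)
H = -√3831551255366/6036 (H = -√(-1173612/531168 + 946498)/3 = -√(-1173612*1/531168 + 946498)/3 = -√(-8891/4024 + 946498)/3 = -√3831551255366/6036 ≈ -324.29)
-(B(2022) - H) = -(√2*√2022 - (-1)*√3831551255366/6036) = -(2*√1011 + √3831551255366/6036) = -2*√1011 - √3831551255366/6036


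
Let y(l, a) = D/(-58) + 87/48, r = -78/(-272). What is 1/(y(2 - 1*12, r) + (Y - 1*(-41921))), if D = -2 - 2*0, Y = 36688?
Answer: 464/36475433 ≈ 1.2721e-5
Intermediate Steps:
r = 39/136 (r = -78*(-1/272) = 39/136 ≈ 0.28676)
D = -2 (D = -2 + 0 = -2)
y(l, a) = 857/464 (y(l, a) = -2/(-58) + 87/48 = -2*(-1/58) + 87*(1/48) = 1/29 + 29/16 = 857/464)
1/(y(2 - 1*12, r) + (Y - 1*(-41921))) = 1/(857/464 + (36688 - 1*(-41921))) = 1/(857/464 + (36688 + 41921)) = 1/(857/464 + 78609) = 1/(36475433/464) = 464/36475433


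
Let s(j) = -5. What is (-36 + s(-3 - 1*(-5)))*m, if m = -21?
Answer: 861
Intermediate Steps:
(-36 + s(-3 - 1*(-5)))*m = (-36 - 5)*(-21) = -41*(-21) = 861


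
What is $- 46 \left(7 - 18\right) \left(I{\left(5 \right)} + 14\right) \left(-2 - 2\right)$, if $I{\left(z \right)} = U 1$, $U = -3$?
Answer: $-22264$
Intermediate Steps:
$I{\left(z \right)} = -3$ ($I{\left(z \right)} = \left(-3\right) 1 = -3$)
$- 46 \left(7 - 18\right) \left(I{\left(5 \right)} + 14\right) \left(-2 - 2\right) = - 46 \left(7 - 18\right) \left(-3 + 14\right) \left(-2 - 2\right) = - 46 \left(7 - 18\right) 11 \left(-4\right) = \left(-46\right) \left(-11\right) \left(-44\right) = 506 \left(-44\right) = -22264$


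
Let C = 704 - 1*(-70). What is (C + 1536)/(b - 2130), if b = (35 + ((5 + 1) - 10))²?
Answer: -330/167 ≈ -1.9760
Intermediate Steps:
C = 774 (C = 704 + 70 = 774)
b = 961 (b = (35 + (6 - 10))² = (35 - 4)² = 31² = 961)
(C + 1536)/(b - 2130) = (774 + 1536)/(961 - 2130) = 2310/(-1169) = 2310*(-1/1169) = -330/167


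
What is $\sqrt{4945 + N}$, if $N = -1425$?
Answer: $8 \sqrt{55} \approx 59.33$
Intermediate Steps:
$\sqrt{4945 + N} = \sqrt{4945 - 1425} = \sqrt{3520} = 8 \sqrt{55}$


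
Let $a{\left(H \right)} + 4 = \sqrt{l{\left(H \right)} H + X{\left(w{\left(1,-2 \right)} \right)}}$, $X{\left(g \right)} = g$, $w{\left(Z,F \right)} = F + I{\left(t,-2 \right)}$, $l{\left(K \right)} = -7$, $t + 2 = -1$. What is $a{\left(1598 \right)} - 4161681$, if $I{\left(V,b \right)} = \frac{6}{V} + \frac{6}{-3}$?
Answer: $-4161685 + 2 i \sqrt{2798} \approx -4.1617 \cdot 10^{6} + 105.79 i$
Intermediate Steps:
$t = -3$ ($t = -2 - 1 = -3$)
$I{\left(V,b \right)} = -2 + \frac{6}{V}$ ($I{\left(V,b \right)} = \frac{6}{V} + 6 \left(- \frac{1}{3}\right) = \frac{6}{V} - 2 = -2 + \frac{6}{V}$)
$w{\left(Z,F \right)} = -4 + F$ ($w{\left(Z,F \right)} = F - \left(2 - \frac{6}{-3}\right) = F + \left(-2 + 6 \left(- \frac{1}{3}\right)\right) = F - 4 = -4 + F$)
$a{\left(H \right)} = -4 + \sqrt{-6 - 7 H}$ ($a{\left(H \right)} = -4 + \sqrt{- 7 H - 6} = -4 + \sqrt{-6 - 7 H}$)
$a{\left(1598 \right)} - 4161681 = \left(-4 + \sqrt{-6 - 11186}\right) - 4161681 = \left(-4 + \sqrt{-11192}\right) - 4161681 = \left(-4 + 2 i \sqrt{2798}\right) - 4161681 = -4161685 + 2 i \sqrt{2798}$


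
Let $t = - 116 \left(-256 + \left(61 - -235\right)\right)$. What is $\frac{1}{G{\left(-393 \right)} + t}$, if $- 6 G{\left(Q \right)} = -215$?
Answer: $- \frac{6}{27625} \approx -0.00021719$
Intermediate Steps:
$G{\left(Q \right)} = \frac{215}{6}$ ($G{\left(Q \right)} = \left(- \frac{1}{6}\right) \left(-215\right) = \frac{215}{6}$)
$t = -4640$ ($t = - 116 \left(-256 + \left(61 + 235\right)\right) = - 116 \left(-256 + 296\right) = \left(-116\right) 40 = -4640$)
$\frac{1}{G{\left(-393 \right)} + t} = \frac{1}{\frac{215}{6} - 4640} = \frac{1}{- \frac{27625}{6}} = - \frac{6}{27625}$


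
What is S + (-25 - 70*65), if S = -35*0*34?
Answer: -4575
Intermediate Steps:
S = 0 (S = 0*34 = 0)
S + (-25 - 70*65) = 0 + (-25 - 70*65) = 0 + (-25 - 4550) = 0 - 4575 = -4575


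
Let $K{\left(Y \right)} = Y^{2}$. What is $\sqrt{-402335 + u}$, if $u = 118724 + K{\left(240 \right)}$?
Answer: $i \sqrt{226011} \approx 475.41 i$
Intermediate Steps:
$u = 176324$ ($u = 118724 + 240^{2} = 118724 + 57600 = 176324$)
$\sqrt{-402335 + u} = \sqrt{-402335 + 176324} = \sqrt{-226011} = i \sqrt{226011}$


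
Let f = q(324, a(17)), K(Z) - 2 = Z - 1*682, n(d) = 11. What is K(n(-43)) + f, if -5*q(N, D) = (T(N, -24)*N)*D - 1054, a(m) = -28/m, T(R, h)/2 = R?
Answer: 5839709/85 ≈ 68703.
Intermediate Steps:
T(R, h) = 2*R
K(Z) = -680 + Z (K(Z) = 2 + (Z - 1*682) = 2 + (Z - 682) = 2 + (-682 + Z) = -680 + Z)
q(N, D) = 1054/5 - 2*D*N**2/5 (q(N, D) = -(((2*N)*N)*D - 1054)/5 = -((2*N**2)*D - 1054)/5 = -(2*D*N**2 - 1054)/5 = -(-1054 + 2*D*N**2)/5 = 1054/5 - 2*D*N**2/5)
f = 5896574/85 (f = 1054/5 - 2/5*(-28/17)*324**2 = 1054/5 - 2/5*(-28*1/17)*104976 = 1054/5 - 2/5*(-28/17)*104976 = 1054/5 + 5878656/85 = 5896574/85 ≈ 69372.)
K(n(-43)) + f = (-680 + 11) + 5896574/85 = -669 + 5896574/85 = 5839709/85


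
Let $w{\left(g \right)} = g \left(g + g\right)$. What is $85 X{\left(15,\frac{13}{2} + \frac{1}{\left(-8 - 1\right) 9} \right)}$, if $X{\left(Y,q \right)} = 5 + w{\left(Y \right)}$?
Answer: $38675$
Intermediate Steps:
$w{\left(g \right)} = 2 g^{2}$ ($w{\left(g \right)} = g 2 g = 2 g^{2}$)
$X{\left(Y,q \right)} = 5 + 2 Y^{2}$
$85 X{\left(15,\frac{13}{2} + \frac{1}{\left(-8 - 1\right) 9} \right)} = 85 \left(5 + 2 \cdot 15^{2}\right) = 85 \left(5 + 2 \cdot 225\right) = 85 \left(5 + 450\right) = 85 \cdot 455 = 38675$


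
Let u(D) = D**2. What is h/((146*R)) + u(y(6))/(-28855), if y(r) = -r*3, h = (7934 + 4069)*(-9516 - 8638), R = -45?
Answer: 209585780411/6319245 ≈ 33166.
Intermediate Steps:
h = -217902462 (h = 12003*(-18154) = -217902462)
y(r) = -3*r
h/((146*R)) + u(y(6))/(-28855) = -217902462/(146*(-45)) + (-3*6)**2/(-28855) = -217902462/(-6570) + (-18)**2*(-1/28855) = -217902462*(-1/6570) + 324*(-1/28855) = 36317077/1095 - 324/28855 = 209585780411/6319245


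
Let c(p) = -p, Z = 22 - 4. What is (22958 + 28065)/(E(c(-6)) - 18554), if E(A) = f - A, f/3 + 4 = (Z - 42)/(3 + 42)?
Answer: -255115/92868 ≈ -2.7471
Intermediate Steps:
Z = 18
f = -68/5 (f = -12 + 3*((18 - 42)/(3 + 42)) = -12 + 3*(-24/45) = -12 + 3*(-24*1/45) = -12 + 3*(-8/15) = -12 - 8/5 = -68/5 ≈ -13.600)
E(A) = -68/5 - A
(22958 + 28065)/(E(c(-6)) - 18554) = (22958 + 28065)/((-68/5 - (-1)*(-6)) - 18554) = 51023/((-68/5 - 1*6) - 18554) = 51023/((-68/5 - 6) - 18554) = 51023/(-98/5 - 18554) = 51023/(-92868/5) = 51023*(-5/92868) = -255115/92868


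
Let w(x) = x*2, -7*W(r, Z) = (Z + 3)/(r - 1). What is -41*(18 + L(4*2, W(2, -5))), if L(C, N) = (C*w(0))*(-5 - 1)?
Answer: -738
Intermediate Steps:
W(r, Z) = -(3 + Z)/(7*(-1 + r)) (W(r, Z) = -(Z + 3)/(7*(r - 1)) = -(3 + Z)/(7*(-1 + r)))
w(x) = 2*x
L(C, N) = 0 (L(C, N) = (C*(2*0))*(-5 - 1) = (C*0)*(-6) = 0*(-6) = 0)
-41*(18 + L(4*2, W(2, -5))) = -41*(18 + 0) = -41*18 = -738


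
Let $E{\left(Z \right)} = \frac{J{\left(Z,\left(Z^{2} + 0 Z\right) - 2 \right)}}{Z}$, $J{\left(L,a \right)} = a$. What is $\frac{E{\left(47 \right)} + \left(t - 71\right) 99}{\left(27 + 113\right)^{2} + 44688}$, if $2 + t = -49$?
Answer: $- \frac{565459}{3021536} \approx -0.18714$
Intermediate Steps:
$t = -51$ ($t = -2 - 49 = -51$)
$E{\left(Z \right)} = \frac{-2 + Z^{2}}{Z}$ ($E{\left(Z \right)} = \frac{\left(Z^{2} + 0 Z\right) - 2}{Z} = \frac{\left(Z^{2} + 0\right) - 2}{Z} = \frac{Z^{2} - 2}{Z} = \frac{-2 + Z^{2}}{Z}$)
$\frac{E{\left(47 \right)} + \left(t - 71\right) 99}{\left(27 + 113\right)^{2} + 44688} = \frac{\left(47 - \frac{2}{47}\right) + \left(-51 - 71\right) 99}{\left(27 + 113\right)^{2} + 44688} = \frac{\left(47 - \frac{2}{47}\right) - 12078}{140^{2} + 44688} = \frac{\left(47 - \frac{2}{47}\right) - 12078}{19600 + 44688} = \frac{\frac{2207}{47} - 12078}{64288} = \left(- \frac{565459}{47}\right) \frac{1}{64288} = - \frac{565459}{3021536}$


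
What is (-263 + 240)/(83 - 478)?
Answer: 23/395 ≈ 0.058228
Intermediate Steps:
(-263 + 240)/(83 - 478) = -23/(-395) = -23*(-1/395) = 23/395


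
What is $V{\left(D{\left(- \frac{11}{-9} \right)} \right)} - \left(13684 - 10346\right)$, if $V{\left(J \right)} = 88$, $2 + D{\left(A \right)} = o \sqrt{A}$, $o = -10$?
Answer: $-3250$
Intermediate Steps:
$D{\left(A \right)} = -2 - 10 \sqrt{A}$
$V{\left(D{\left(- \frac{11}{-9} \right)} \right)} - \left(13684 - 10346\right) = 88 - \left(13684 - 10346\right) = 88 - 3338 = -3250$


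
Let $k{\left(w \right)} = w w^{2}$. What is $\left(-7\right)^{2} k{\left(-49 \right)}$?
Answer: $-5764801$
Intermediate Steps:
$k{\left(w \right)} = w^{3}$
$\left(-7\right)^{2} k{\left(-49 \right)} = \left(-7\right)^{2} \left(-49\right)^{3} = 49 \left(-117649\right) = -5764801$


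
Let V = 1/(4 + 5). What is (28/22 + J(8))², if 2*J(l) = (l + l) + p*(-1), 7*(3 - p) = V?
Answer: 29073664/480249 ≈ 60.539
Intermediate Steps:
V = ⅑ (V = 1/9 = ⅑ ≈ 0.11111)
p = 188/63 (p = 3 - ⅐*⅑ = 3 - 1/63 = 188/63 ≈ 2.9841)
J(l) = -94/63 + l (J(l) = ((l + l) + (188/63)*(-1))/2 = (2*l - 188/63)/2 = (-188/63 + 2*l)/2 = -94/63 + l)
(28/22 + J(8))² = (28/22 + (-94/63 + 8))² = (28*(1/22) + 410/63)² = (14/11 + 410/63)² = (5392/693)² = 29073664/480249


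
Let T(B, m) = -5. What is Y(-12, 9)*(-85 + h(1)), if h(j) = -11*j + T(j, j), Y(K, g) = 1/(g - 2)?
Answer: -101/7 ≈ -14.429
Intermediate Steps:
Y(K, g) = 1/(-2 + g)
h(j) = -5 - 11*j (h(j) = -11*j - 5 = -5 - 11*j)
Y(-12, 9)*(-85 + h(1)) = (-85 + (-5 - 11*1))/(-2 + 9) = (-85 + (-5 - 11))/7 = (-85 - 16)/7 = (1/7)*(-101) = -101/7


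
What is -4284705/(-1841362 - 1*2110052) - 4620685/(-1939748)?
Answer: 4428247892155/1277457900612 ≈ 3.4665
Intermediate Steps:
-4284705/(-1841362 - 1*2110052) - 4620685/(-1939748) = -4284705/(-1841362 - 2110052) - 4620685*(-1/1939748) = -4284705/(-3951414) + 4620685/1939748 = -4284705*(-1/3951414) + 4620685/1939748 = 1428235/1317138 + 4620685/1939748 = 4428247892155/1277457900612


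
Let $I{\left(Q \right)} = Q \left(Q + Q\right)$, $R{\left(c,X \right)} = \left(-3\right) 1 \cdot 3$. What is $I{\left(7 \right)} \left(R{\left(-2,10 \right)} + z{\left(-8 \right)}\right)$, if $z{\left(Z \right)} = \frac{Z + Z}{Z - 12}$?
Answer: $- \frac{4018}{5} \approx -803.6$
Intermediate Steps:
$z{\left(Z \right)} = \frac{2 Z}{-12 + Z}$
$R{\left(c,X \right)} = -9$ ($R{\left(c,X \right)} = \left(-3\right) 3 = -9$)
$I{\left(Q \right)} = 2 Q^{2}$ ($I{\left(Q \right)} = Q 2 Q = 2 Q^{2}$)
$I{\left(7 \right)} \left(R{\left(-2,10 \right)} + z{\left(-8 \right)}\right) = 2 \cdot 7^{2} \left(-9 + 2 \left(-8\right) \frac{1}{-12 - 8}\right) = 2 \cdot 49 \left(-9 + 2 \left(-8\right) \frac{1}{-20}\right) = 98 \left(-9 + 2 \left(-8\right) \left(- \frac{1}{20}\right)\right) = 98 \left(-9 + \frac{4}{5}\right) = 98 \left(- \frac{41}{5}\right) = - \frac{4018}{5}$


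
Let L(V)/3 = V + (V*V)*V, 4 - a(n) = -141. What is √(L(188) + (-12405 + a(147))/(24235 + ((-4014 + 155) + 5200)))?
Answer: √814990119103270/6394 ≈ 4464.8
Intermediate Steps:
a(n) = 145 (a(n) = 4 - 1*(-141) = 4 + 141 = 145)
L(V) = 3*V + 3*V³ (L(V) = 3*(V + (V*V)*V) = 3*(V + V²*V) = 3*(V + V³) = 3*V + 3*V³)
√(L(188) + (-12405 + a(147))/(24235 + ((-4014 + 155) + 5200))) = √(3*188*(1 + 188²) + (-12405 + 145)/(24235 + ((-4014 + 155) + 5200))) = √(3*188*(1 + 35344) - 12260/(24235 + (-3859 + 5200))) = √(3*188*35345 - 12260/(24235 + 1341)) = √(19934580 - 12260/25576) = √(19934580 - 12260*1/25576) = √(19934580 - 3065/6394) = √(127461701455/6394) = √814990119103270/6394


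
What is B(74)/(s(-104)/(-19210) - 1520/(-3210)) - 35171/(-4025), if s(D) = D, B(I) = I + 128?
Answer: 1279367576371/2971762150 ≈ 430.51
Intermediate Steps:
B(I) = 128 + I
B(74)/(s(-104)/(-19210) - 1520/(-3210)) - 35171/(-4025) = (128 + 74)/(-104/(-19210) - 1520/(-3210)) - 35171/(-4025) = 202/(-104*(-1/19210) - 1520*(-1/3210)) - 35171*(-1/4025) = 202/(52/9605 + 152/321) + 35171/4025 = 202/(1476652/3083205) + 35171/4025 = 202*(3083205/1476652) + 35171/4025 = 311403705/738326 + 35171/4025 = 1279367576371/2971762150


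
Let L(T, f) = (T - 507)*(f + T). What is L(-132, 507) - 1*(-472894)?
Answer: 233269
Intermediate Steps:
L(T, f) = (-507 + T)*(T + f)
L(-132, 507) - 1*(-472894) = ((-132)**2 - 507*(-132) - 507*507 - 132*507) - 1*(-472894) = (17424 + 66924 - 257049 - 66924) + 472894 = -239625 + 472894 = 233269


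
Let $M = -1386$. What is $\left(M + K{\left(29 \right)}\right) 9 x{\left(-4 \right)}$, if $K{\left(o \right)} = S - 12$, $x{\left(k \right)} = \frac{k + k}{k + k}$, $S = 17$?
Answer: $-12429$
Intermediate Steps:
$x{\left(k \right)} = 1$ ($x{\left(k \right)} = \frac{2 k}{2 k} = 2 k \frac{1}{2 k} = 1$)
$K{\left(o \right)} = 5$ ($K{\left(o \right)} = 17 - 12 = 5$)
$\left(M + K{\left(29 \right)}\right) 9 x{\left(-4 \right)} = \left(-1386 + 5\right) 9 \cdot 1 = \left(-1381\right) 9 = -12429$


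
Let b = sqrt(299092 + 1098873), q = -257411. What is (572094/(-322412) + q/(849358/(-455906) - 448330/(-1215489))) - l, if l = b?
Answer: 95019951698763225495/551556982437326 - sqrt(1397965) ≈ 1.7109e+5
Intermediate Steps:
b = sqrt(1397965) ≈ 1182.4
l = sqrt(1397965) ≈ 1182.4
(572094/(-322412) + q/(849358/(-455906) - 448330/(-1215489))) - l = (572094/(-322412) - 257411/(849358/(-455906) - 448330/(-1215489))) - sqrt(1397965) = (572094*(-1/322412) - 257411/(849358*(-1/455906) - 448330*(-1/1215489))) - sqrt(1397965) = (-286047/161206 - 257411/(-424679/227953 + 448330/1215489)) - sqrt(1397965) = (-286047/161206 - 257411/(-3421442021/2289870777)) - sqrt(1397965) = (-286047/161206 - 257411*(-2289870777/3421442021)) - sqrt(1397965) = (-286047/161206 + 589437926578347/3421442021) - sqrt(1397965) = 95019951698763225495/551556982437326 - sqrt(1397965)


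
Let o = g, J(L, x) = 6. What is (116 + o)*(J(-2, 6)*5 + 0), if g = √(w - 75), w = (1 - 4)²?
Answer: 3480 + 30*I*√66 ≈ 3480.0 + 243.72*I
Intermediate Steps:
w = 9 (w = (-3)² = 9)
g = I*√66 (g = √(9 - 75) = √(-66) = I*√66 ≈ 8.124*I)
o = I*√66 ≈ 8.124*I
(116 + o)*(J(-2, 6)*5 + 0) = (116 + I*√66)*(6*5 + 0) = (116 + I*√66)*(30 + 0) = (116 + I*√66)*30 = 3480 + 30*I*√66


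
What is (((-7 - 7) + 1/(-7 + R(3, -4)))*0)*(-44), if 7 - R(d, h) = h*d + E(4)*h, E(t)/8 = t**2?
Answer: 0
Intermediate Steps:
E(t) = 8*t**2
R(d, h) = 7 - 128*h - d*h (R(d, h) = 7 - (h*d + (8*4**2)*h) = 7 - (d*h + (8*16)*h) = 7 - (d*h + 128*h) = 7 - (128*h + d*h) = 7 + (-128*h - d*h) = 7 - 128*h - d*h)
(((-7 - 7) + 1/(-7 + R(3, -4)))*0)*(-44) = (((-7 - 7) + 1/(-7 + (7 - 128*(-4) - 1*3*(-4))))*0)*(-44) = ((-14 + 1/(-7 + (7 + 512 + 12)))*0)*(-44) = ((-14 + 1/(-7 + 531))*0)*(-44) = ((-14 + 1/524)*0)*(-44) = -7335/524*0*(-44) = 0*(-44) = 0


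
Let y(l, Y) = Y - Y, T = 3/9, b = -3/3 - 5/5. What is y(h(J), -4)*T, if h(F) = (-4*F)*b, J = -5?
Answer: 0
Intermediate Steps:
b = -2 (b = -3*⅓ - 5*⅕ = -1 - 1 = -2)
h(F) = 8*F (h(F) = -4*F*(-2) = 8*F)
T = ⅓ (T = 3*(⅑) = ⅓ ≈ 0.33333)
y(l, Y) = 0
y(h(J), -4)*T = 0*(⅓) = 0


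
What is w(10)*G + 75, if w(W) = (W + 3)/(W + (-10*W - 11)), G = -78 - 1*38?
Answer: 9083/101 ≈ 89.931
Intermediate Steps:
G = -116 (G = -78 - 38 = -116)
w(W) = (3 + W)/(-11 - 9*W) (w(W) = (3 + W)/(W + (-11 - 10*W)) = (3 + W)/(-11 - 9*W))
w(10)*G + 75 = ((-3 - 1*10)/(11 + 9*10))*(-116) + 75 = ((-3 - 10)/(11 + 90))*(-116) + 75 = (-13/101)*(-116) + 75 = ((1/101)*(-13))*(-116) + 75 = -13/101*(-116) + 75 = 1508/101 + 75 = 9083/101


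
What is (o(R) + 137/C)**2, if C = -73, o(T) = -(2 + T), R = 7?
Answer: 630436/5329 ≈ 118.30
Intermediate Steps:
o(T) = -2 - T
(o(R) + 137/C)**2 = ((-2 - 1*7) + 137/(-73))**2 = ((-2 - 7) + 137*(-1/73))**2 = (-9 - 137/73)**2 = (-794/73)**2 = 630436/5329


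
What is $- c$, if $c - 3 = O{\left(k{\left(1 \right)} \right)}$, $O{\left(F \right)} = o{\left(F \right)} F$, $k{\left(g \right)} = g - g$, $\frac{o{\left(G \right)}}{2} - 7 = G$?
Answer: $-3$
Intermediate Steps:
$o{\left(G \right)} = 14 + 2 G$
$k{\left(g \right)} = 0$
$O{\left(F \right)} = F \left(14 + 2 F\right)$ ($O{\left(F \right)} = \left(14 + 2 F\right) F = F \left(14 + 2 F\right)$)
$c = 3$ ($c = 3 + 2 \cdot 0 \left(7 + 0\right) = 3 + 2 \cdot 0 \cdot 7 = 3 + 0 = 3$)
$- c = \left(-1\right) 3 = -3$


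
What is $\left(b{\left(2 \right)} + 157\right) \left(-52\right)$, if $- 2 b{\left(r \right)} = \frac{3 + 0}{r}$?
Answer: $-8125$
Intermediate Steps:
$b{\left(r \right)} = - \frac{3}{2 r}$ ($b{\left(r \right)} = - \frac{\left(3 + 0\right) \frac{1}{r}}{2} = - \frac{3 \frac{1}{r}}{2} = - \frac{3}{2 r}$)
$\left(b{\left(2 \right)} + 157\right) \left(-52\right) = \left(- \frac{3}{2 \cdot 2} + 157\right) \left(-52\right) = \left(\left(- \frac{3}{2}\right) \frac{1}{2} + 157\right) \left(-52\right) = \left(- \frac{3}{4} + 157\right) \left(-52\right) = \frac{625}{4} \left(-52\right) = -8125$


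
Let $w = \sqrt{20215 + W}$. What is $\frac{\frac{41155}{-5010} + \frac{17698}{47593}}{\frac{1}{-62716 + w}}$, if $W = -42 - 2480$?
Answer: $\frac{11728035839146}{23844093} - \frac{374004587 \sqrt{17693}}{47688186} \approx 4.9082 \cdot 10^{5}$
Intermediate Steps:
$W = -2522$ ($W = -42 - 2480 = -2522$)
$w = \sqrt{17693}$ ($w = \sqrt{20215 - 2522} = \sqrt{17693} \approx 133.02$)
$\frac{\frac{41155}{-5010} + \frac{17698}{47593}}{\frac{1}{-62716 + w}} = \frac{\frac{41155}{-5010} + \frac{17698}{47593}}{\frac{1}{-62716 + \sqrt{17693}}} = \left(41155 \left(- \frac{1}{5010}\right) + 17698 \cdot \frac{1}{47593}\right) \left(-62716 + \sqrt{17693}\right) = \left(- \frac{8231}{1002} + \frac{17698}{47593}\right) \left(-62716 + \sqrt{17693}\right) = - \frac{374004587 \left(-62716 + \sqrt{17693}\right)}{47688186} = \frac{11728035839146}{23844093} - \frac{374004587 \sqrt{17693}}{47688186}$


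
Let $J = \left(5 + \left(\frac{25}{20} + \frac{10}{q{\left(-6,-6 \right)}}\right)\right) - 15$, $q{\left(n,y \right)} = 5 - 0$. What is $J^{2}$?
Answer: $\frac{729}{16} \approx 45.563$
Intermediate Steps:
$q{\left(n,y \right)} = 5$ ($q{\left(n,y \right)} = 5 + 0 = 5$)
$J = - \frac{27}{4}$ ($J = \left(5 + \left(\frac{25}{20} + \frac{10}{5}\right)\right) - 15 = \left(5 + \left(25 \cdot \frac{1}{20} + 10 \cdot \frac{1}{5}\right)\right) - 15 = \left(5 + \left(\frac{5}{4} + 2\right)\right) - 15 = \left(5 + \frac{13}{4}\right) - 15 = \frac{33}{4} - 15 = - \frac{27}{4} \approx -6.75$)
$J^{2} = \left(- \frac{27}{4}\right)^{2} = \frac{729}{16}$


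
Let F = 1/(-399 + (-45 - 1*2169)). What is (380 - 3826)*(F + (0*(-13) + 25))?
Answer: -225106504/2613 ≈ -86149.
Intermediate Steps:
F = -1/2613 (F = 1/(-399 + (-45 - 2169)) = 1/(-399 - 2214) = 1/(-2613) = -1/2613 ≈ -0.00038270)
(380 - 3826)*(F + (0*(-13) + 25)) = (380 - 3826)*(-1/2613 + (0*(-13) + 25)) = -3446*(-1/2613 + (0 + 25)) = -3446*(-1/2613 + 25) = -3446*65324/2613 = -225106504/2613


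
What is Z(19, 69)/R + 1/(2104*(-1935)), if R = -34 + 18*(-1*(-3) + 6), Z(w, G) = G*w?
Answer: 667174439/65139840 ≈ 10.242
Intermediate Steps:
R = 128 (R = -34 + 18*(3 + 6) = -34 + 18*9 = -34 + 162 = 128)
Z(19, 69)/R + 1/(2104*(-1935)) = (69*19)/128 + 1/(2104*(-1935)) = 1311*(1/128) + (1/2104)*(-1/1935) = 1311/128 - 1/4071240 = 667174439/65139840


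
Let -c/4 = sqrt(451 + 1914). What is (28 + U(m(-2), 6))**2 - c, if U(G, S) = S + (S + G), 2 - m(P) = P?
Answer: 1936 + 4*sqrt(2365) ≈ 2130.5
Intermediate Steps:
m(P) = 2 - P
U(G, S) = G + 2*S (U(G, S) = S + (G + S) = G + 2*S)
c = -4*sqrt(2365) (c = -4*sqrt(451 + 1914) = -4*sqrt(2365) ≈ -194.53)
(28 + U(m(-2), 6))**2 - c = (28 + ((2 - 1*(-2)) + 2*6))**2 - (-4)*sqrt(2365) = (28 + ((2 + 2) + 12))**2 + 4*sqrt(2365) = (28 + (4 + 12))**2 + 4*sqrt(2365) = (28 + 16)**2 + 4*sqrt(2365) = 44**2 + 4*sqrt(2365) = 1936 + 4*sqrt(2365)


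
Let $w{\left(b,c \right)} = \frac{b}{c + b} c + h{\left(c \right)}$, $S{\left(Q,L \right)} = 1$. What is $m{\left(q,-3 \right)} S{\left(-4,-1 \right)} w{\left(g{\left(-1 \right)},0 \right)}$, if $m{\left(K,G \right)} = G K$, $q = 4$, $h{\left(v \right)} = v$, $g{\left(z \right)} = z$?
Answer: $0$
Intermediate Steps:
$w{\left(b,c \right)} = c + \frac{b c}{b + c}$ ($w{\left(b,c \right)} = \frac{b}{c + b} c + c = \frac{b}{b + c} c + c = \frac{b c}{b + c} + c = c + \frac{b c}{b + c}$)
$m{\left(q,-3 \right)} S{\left(-4,-1 \right)} w{\left(g{\left(-1 \right)},0 \right)} = \left(-3\right) 4 \cdot 1 \frac{0 \left(0 + 2 \left(-1\right)\right)}{-1 + 0} = \left(-12\right) 1 \frac{0 \left(0 - 2\right)}{-1} = - 12 \cdot 0 \left(-1\right) \left(-2\right) = \left(-12\right) 0 = 0$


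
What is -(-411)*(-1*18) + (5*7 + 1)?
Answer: -7362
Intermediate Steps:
-(-411)*(-1*18) + (5*7 + 1) = -(-411)*(-18) + (35 + 1) = -137*54 + 36 = -7398 + 36 = -7362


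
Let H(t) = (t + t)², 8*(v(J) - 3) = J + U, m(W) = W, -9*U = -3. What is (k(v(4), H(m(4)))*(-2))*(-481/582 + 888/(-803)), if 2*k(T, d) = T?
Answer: 76760015/11216304 ≈ 6.8436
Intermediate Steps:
U = ⅓ (U = -⅑*(-3) = ⅓ ≈ 0.33333)
v(J) = 73/24 + J/8 (v(J) = 3 + (J + ⅓)/8 = 3 + (⅓ + J)/8 = 3 + (1/24 + J/8) = 73/24 + J/8)
H(t) = 4*t² (H(t) = (2*t)² = 4*t²)
k(T, d) = T/2
(k(v(4), H(m(4)))*(-2))*(-481/582 + 888/(-803)) = (((73/24 + (⅛)*4)/2)*(-2))*(-481/582 + 888/(-803)) = (((73/24 + ½)/2)*(-2))*(-481*1/582 + 888*(-1/803)) = (((½)*(85/24))*(-2))*(-481/582 - 888/803) = ((85/48)*(-2))*(-903059/467346) = -85/24*(-903059/467346) = 76760015/11216304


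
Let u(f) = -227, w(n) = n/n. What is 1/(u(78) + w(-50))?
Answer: -1/226 ≈ -0.0044248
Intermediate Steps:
w(n) = 1
1/(u(78) + w(-50)) = 1/(-227 + 1) = 1/(-226) = -1/226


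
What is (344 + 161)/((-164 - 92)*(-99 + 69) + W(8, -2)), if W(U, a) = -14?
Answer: 505/7666 ≈ 0.065875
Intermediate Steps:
(344 + 161)/((-164 - 92)*(-99 + 69) + W(8, -2)) = (344 + 161)/((-164 - 92)*(-99 + 69) - 14) = 505/(-256*(-30) - 14) = 505/(7680 - 14) = 505/7666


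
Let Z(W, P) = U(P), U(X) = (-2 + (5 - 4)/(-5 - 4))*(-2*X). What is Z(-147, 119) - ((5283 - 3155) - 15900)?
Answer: 128470/9 ≈ 14274.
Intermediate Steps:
U(X) = 38*X/9 (U(X) = (-2 + 1/(-9))*(-2*X) = (-2 + 1*(-⅑))*(-2*X) = (-2 - ⅑)*(-2*X) = -(-38)*X/9 = 38*X/9)
Z(W, P) = 38*P/9
Z(-147, 119) - ((5283 - 3155) - 15900) = (38/9)*119 - ((5283 - 3155) - 15900) = 4522/9 - (2128 - 15900) = 4522/9 - 1*(-13772) = 4522/9 + 13772 = 128470/9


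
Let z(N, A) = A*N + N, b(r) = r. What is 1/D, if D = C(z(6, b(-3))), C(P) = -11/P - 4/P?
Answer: ⅘ ≈ 0.80000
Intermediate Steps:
z(N, A) = N + A*N
C(P) = -15/P
D = 5/4 (D = -15*1/(6*(1 - 3)) = -15/(6*(-2)) = -15/(-12) = -15*(-1/12) = 5/4 ≈ 1.2500)
1/D = 1/(5/4) = ⅘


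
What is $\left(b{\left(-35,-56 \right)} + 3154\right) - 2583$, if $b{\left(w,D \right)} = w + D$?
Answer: $480$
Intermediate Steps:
$b{\left(w,D \right)} = D + w$
$\left(b{\left(-35,-56 \right)} + 3154\right) - 2583 = \left(\left(-56 - 35\right) + 3154\right) - 2583 = \left(-91 + 3154\right) - 2583 = 3063 - 2583 = 480$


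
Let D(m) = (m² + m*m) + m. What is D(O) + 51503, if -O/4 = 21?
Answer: 65531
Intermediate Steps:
O = -84 (O = -4*21 = -84)
D(m) = m + 2*m² (D(m) = (m² + m²) + m = 2*m² + m = m + 2*m²)
D(O) + 51503 = -84*(1 + 2*(-84)) + 51503 = -84*(1 - 168) + 51503 = -84*(-167) + 51503 = 14028 + 51503 = 65531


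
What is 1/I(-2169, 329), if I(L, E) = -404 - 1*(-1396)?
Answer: 1/992 ≈ 0.0010081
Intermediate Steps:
I(L, E) = 992 (I(L, E) = -404 + 1396 = 992)
1/I(-2169, 329) = 1/992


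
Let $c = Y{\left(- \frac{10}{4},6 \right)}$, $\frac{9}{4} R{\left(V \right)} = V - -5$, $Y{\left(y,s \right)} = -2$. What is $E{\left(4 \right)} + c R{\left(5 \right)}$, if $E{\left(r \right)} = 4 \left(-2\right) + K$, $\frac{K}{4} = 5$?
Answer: $\frac{28}{9} \approx 3.1111$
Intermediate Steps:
$K = 20$ ($K = 4 \cdot 5 = 20$)
$R{\left(V \right)} = \frac{20}{9} + \frac{4 V}{9}$ ($R{\left(V \right)} = \frac{4 \left(V - -5\right)}{9} = \frac{4 \left(V + 5\right)}{9} = \frac{4 \left(5 + V\right)}{9} = \frac{20}{9} + \frac{4 V}{9}$)
$E{\left(r \right)} = 12$ ($E{\left(r \right)} = 4 \left(-2\right) + 20 = -8 + 20 = 12$)
$c = -2$
$E{\left(4 \right)} + c R{\left(5 \right)} = 12 - 2 \left(\frac{20}{9} + \frac{4}{9} \cdot 5\right) = 12 - 2 \left(\frac{20}{9} + \frac{20}{9}\right) = 12 - \frac{80}{9} = \frac{28}{9}$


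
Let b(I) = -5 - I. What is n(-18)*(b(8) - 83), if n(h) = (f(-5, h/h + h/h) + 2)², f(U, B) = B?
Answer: -1536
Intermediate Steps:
n(h) = 16 (n(h) = ((h/h + h/h) + 2)² = ((1 + 1) + 2)² = (2 + 2)² = 4² = 16)
n(-18)*(b(8) - 83) = 16*((-5 - 1*8) - 83) = 16*((-5 - 8) - 83) = 16*(-13 - 83) = 16*(-96) = -1536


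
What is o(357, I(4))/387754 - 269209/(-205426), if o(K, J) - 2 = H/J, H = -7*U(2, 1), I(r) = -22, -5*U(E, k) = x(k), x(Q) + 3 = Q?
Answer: 1435325424268/1095252856555 ≈ 1.3105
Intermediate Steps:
x(Q) = -3 + Q
U(E, k) = ⅗ - k/5 (U(E, k) = -(-3 + k)/5 = ⅗ - k/5)
H = -14/5 (H = -7*(⅗ - ⅕*1) = -7*(⅗ - ⅕) = -7*⅖ = -14/5 ≈ -2.8000)
o(K, J) = 2 - 14/(5*J)
o(357, I(4))/387754 - 269209/(-205426) = (2 - 14/5/(-22))/387754 - 269209/(-205426) = (2 - 14/5*(-1/22))*(1/387754) - 269209*(-1/205426) = (2 + 7/55)*(1/387754) + 269209/205426 = (117/55)*(1/387754) + 269209/205426 = 117/21326470 + 269209/205426 = 1435325424268/1095252856555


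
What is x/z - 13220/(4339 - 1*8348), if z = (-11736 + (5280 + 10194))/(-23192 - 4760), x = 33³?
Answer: -671172546476/2497607 ≈ -2.6873e+5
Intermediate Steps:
x = 35937
z = -1869/13976 (z = (-11736 + 15474)/(-27952) = 3738*(-1/27952) = -1869/13976 ≈ -0.13373)
x/z - 13220/(4339 - 1*8348) = 35937/(-1869/13976) - 13220/(4339 - 1*8348) = 35937*(-13976/1869) - 13220/(4339 - 8348) = -167418504/623 - 13220/(-4009) = -167418504/623 - 13220*(-1/4009) = -167418504/623 + 13220/4009 = -671172546476/2497607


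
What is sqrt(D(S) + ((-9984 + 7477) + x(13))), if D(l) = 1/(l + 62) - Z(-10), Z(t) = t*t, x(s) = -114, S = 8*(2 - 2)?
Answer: I*sqrt(10459462)/62 ≈ 52.163*I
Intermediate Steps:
S = 0 (S = 8*0 = 0)
Z(t) = t**2
D(l) = -100 + 1/(62 + l) (D(l) = 1/(l + 62) - 1*(-10)**2 = 1/(62 + l) - 1*100 = 1/(62 + l) - 100 = -100 + 1/(62 + l))
sqrt(D(S) + ((-9984 + 7477) + x(13))) = sqrt((-6199 - 100*0)/(62 + 0) + ((-9984 + 7477) - 114)) = sqrt((-6199 + 0)/62 + (-2507 - 114)) = sqrt((1/62)*(-6199) - 2621) = sqrt(-6199/62 - 2621) = sqrt(-168701/62) = I*sqrt(10459462)/62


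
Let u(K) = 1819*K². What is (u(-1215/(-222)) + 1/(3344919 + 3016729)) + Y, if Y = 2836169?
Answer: 25174986081053997/8709096112 ≈ 2.8907e+6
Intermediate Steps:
(u(-1215/(-222)) + 1/(3344919 + 3016729)) + Y = (1819*(-1215/(-222))² + 1/(3344919 + 3016729)) + 2836169 = (1819*(-1215*(-1/222))² + 1/6361648) + 2836169 = (1819*(405/74)² + 1/6361648) + 2836169 = (1819*(164025/5476) + 1/6361648) + 2836169 = (298361475/5476 + 1/6361648) + 2836169 = 474517670179069/8709096112 + 2836169 = 25174986081053997/8709096112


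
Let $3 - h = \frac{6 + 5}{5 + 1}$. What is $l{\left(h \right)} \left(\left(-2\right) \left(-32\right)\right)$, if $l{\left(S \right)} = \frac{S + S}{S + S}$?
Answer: $64$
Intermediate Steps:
$h = \frac{7}{6}$ ($h = 3 - \frac{6 + 5}{5 + 1} = 3 - \frac{11}{6} = \frac{7}{6} \approx 1.1667$)
$l{\left(S \right)} = 1$ ($l{\left(S \right)} = \frac{2 S}{2 S} = 2 S \frac{1}{2 S} = 1$)
$l{\left(h \right)} \left(\left(-2\right) \left(-32\right)\right) = 1 \left(\left(-2\right) \left(-32\right)\right) = 1 \cdot 64 = 64$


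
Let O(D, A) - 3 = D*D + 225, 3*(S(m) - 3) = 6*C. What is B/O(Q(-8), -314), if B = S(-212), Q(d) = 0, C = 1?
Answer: 5/228 ≈ 0.021930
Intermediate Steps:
S(m) = 5 (S(m) = 3 + (6*1)/3 = 3 + (1/3)*6 = 3 + 2 = 5)
B = 5
O(D, A) = 228 + D**2 (O(D, A) = 3 + (D*D + 225) = 3 + (D**2 + 225) = 3 + (225 + D**2) = 228 + D**2)
B/O(Q(-8), -314) = 5/(228 + 0**2) = 5/(228 + 0) = 5/228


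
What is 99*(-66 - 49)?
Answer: -11385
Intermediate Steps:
99*(-66 - 49) = 99*(-115) = -11385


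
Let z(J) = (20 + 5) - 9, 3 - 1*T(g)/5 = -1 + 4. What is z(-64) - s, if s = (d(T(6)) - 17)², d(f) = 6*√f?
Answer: -273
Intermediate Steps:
T(g) = 0 (T(g) = 15 - 5*(-1 + 4) = 15 - 5*3 = 15 - 15 = 0)
s = 289 (s = (6*√0 - 17)² = (6*0 - 17)² = (0 - 17)² = (-17)² = 289)
z(J) = 16 (z(J) = 25 - 9 = 16)
z(-64) - s = 16 - 1*289 = 16 - 289 = -273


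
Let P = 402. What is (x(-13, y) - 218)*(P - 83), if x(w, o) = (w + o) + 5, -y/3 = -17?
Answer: -55825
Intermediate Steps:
y = 51 (y = -3*(-17) = 51)
x(w, o) = 5 + o + w (x(w, o) = (o + w) + 5 = 5 + o + w)
(x(-13, y) - 218)*(P - 83) = ((5 + 51 - 13) - 218)*(402 - 83) = (43 - 218)*319 = -175*319 = -55825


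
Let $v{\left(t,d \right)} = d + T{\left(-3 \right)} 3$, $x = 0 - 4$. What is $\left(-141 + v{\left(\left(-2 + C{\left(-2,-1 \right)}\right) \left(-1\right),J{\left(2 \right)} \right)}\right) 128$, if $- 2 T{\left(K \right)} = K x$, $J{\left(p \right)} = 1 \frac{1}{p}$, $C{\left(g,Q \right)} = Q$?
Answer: $-20288$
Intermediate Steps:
$J{\left(p \right)} = \frac{1}{p}$
$x = -4$
$T{\left(K \right)} = 2 K$ ($T{\left(K \right)} = - \frac{K \left(-4\right)}{2} = - \frac{\left(-4\right) K}{2} = 2 K$)
$v{\left(t,d \right)} = -18 + d$ ($v{\left(t,d \right)} = d + 2 \left(-3\right) 3 = d - 18 = -18 + d$)
$\left(-141 + v{\left(\left(-2 + C{\left(-2,-1 \right)}\right) \left(-1\right),J{\left(2 \right)} \right)}\right) 128 = \left(-141 - \left(18 - \frac{1}{2}\right)\right) 128 = \left(-141 + \left(-18 + \frac{1}{2}\right)\right) 128 = \left(-141 - \frac{35}{2}\right) 128 = \left(- \frac{317}{2}\right) 128 = -20288$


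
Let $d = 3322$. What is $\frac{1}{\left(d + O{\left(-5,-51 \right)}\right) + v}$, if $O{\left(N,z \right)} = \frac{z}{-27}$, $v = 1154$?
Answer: $\frac{9}{40301} \approx 0.00022332$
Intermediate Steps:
$O{\left(N,z \right)} = - \frac{z}{27}$ ($O{\left(N,z \right)} = z \left(- \frac{1}{27}\right) = - \frac{z}{27}$)
$\frac{1}{\left(d + O{\left(-5,-51 \right)}\right) + v} = \frac{1}{\left(3322 - - \frac{17}{9}\right) + 1154} = \frac{1}{\left(3322 + \frac{17}{9}\right) + 1154} = \frac{1}{\frac{29915}{9} + 1154} = \frac{1}{\frac{40301}{9}} = \frac{9}{40301}$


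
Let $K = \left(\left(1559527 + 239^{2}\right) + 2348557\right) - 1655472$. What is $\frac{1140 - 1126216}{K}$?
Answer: $- \frac{1125076}{2309733} \approx -0.4871$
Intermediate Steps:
$K = 2309733$ ($K = \left(\left(1559527 + 57121\right) + 2348557\right) - 1655472 = \left(1616648 + 2348557\right) - 1655472 = 3965205 - 1655472 = 2309733$)
$\frac{1140 - 1126216}{K} = \frac{1140 - 1126216}{2309733} = \left(1140 - 1126216\right) \frac{1}{2309733} = \left(-1125076\right) \frac{1}{2309733} = - \frac{1125076}{2309733}$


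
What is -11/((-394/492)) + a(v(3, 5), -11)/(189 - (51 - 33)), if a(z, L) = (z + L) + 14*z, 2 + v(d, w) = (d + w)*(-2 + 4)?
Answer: 501929/33687 ≈ 14.900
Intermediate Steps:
v(d, w) = -2 + 2*d + 2*w (v(d, w) = -2 + (d + w)*(-2 + 4) = -2 + (d + w)*2 = -2 + (2*d + 2*w) = -2 + 2*d + 2*w)
a(z, L) = L + 15*z (a(z, L) = (L + z) + 14*z = L + 15*z)
-11/((-394/492)) + a(v(3, 5), -11)/(189 - (51 - 33)) = -11/((-394/492)) + (-11 + 15*(-2 + 2*3 + 2*5))/(189 - (51 - 33)) = -11/((-394*1/492)) + (-11 + 15*(-2 + 6 + 10))/(189 - 1*18) = -11/(-197/246) + (-11 + 15*14)/(189 - 18) = -11*(-246/197) + (-11 + 210)/171 = 2706/197 + 199*(1/171) = 2706/197 + 199/171 = 501929/33687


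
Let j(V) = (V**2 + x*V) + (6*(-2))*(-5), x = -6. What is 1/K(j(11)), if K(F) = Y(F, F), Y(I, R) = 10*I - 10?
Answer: 1/1140 ≈ 0.00087719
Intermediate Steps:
Y(I, R) = -10 + 10*I
j(V) = 60 + V**2 - 6*V (j(V) = (V**2 - 6*V) + (6*(-2))*(-5) = (V**2 - 6*V) - 12*(-5) = (V**2 - 6*V) + 60 = 60 + V**2 - 6*V)
K(F) = -10 + 10*F
1/K(j(11)) = 1/(-10 + 10*(60 + 11**2 - 6*11)) = 1/(-10 + 10*(60 + 121 - 66)) = 1/(-10 + 10*115) = 1/(-10 + 1150) = 1/1140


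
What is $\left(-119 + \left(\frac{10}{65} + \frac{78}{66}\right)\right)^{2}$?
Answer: $\frac{283114276}{20449} \approx 13845.0$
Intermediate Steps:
$\left(-119 + \left(\frac{10}{65} + \frac{78}{66}\right)\right)^{2} = \left(-119 + \left(10 \cdot \frac{1}{65} + 78 \cdot \frac{1}{66}\right)\right)^{2} = \left(-119 + \left(\frac{2}{13} + \frac{13}{11}\right)\right)^{2} = \left(-119 + \frac{191}{143}\right)^{2} = \left(- \frac{16826}{143}\right)^{2} = \frac{283114276}{20449}$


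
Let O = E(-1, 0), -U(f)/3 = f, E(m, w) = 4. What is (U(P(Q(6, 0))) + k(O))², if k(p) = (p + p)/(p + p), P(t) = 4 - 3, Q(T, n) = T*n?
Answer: 4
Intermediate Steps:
P(t) = 1
U(f) = -3*f
O = 4
k(p) = 1 (k(p) = (2*p)/((2*p)) = (2*p)*(1/(2*p)) = 1)
(U(P(Q(6, 0))) + k(O))² = (-3*1 + 1)² = (-3 + 1)² = (-2)² = 4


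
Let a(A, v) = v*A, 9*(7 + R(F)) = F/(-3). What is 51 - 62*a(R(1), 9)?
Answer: 11933/3 ≈ 3977.7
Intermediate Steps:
R(F) = -7 - F/27 (R(F) = -7 + (F/(-3))/9 = -7 + (F*(-1/3))/9 = -7 + (-F/3)/9 = -7 - F/27)
a(A, v) = A*v
51 - 62*a(R(1), 9) = 51 - 62*(-7 - 1/27*1)*9 = 51 - 62*(-7 - 1/27)*9 = 51 - (-11780)*9/27 = 51 - 62*(-190/3) = 51 + 11780/3 = 11933/3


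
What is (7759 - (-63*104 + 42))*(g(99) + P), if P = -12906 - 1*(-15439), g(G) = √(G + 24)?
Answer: 36143377 + 14269*√123 ≈ 3.6302e+7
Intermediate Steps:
g(G) = √(24 + G)
P = 2533 (P = -12906 + 15439 = 2533)
(7759 - (-63*104 + 42))*(g(99) + P) = (7759 - (-63*104 + 42))*(√(24 + 99) + 2533) = (7759 - (-6552 + 42))*(√123 + 2533) = (7759 - 1*(-6510))*(2533 + √123) = (7759 + 6510)*(2533 + √123) = 14269*(2533 + √123) = 36143377 + 14269*√123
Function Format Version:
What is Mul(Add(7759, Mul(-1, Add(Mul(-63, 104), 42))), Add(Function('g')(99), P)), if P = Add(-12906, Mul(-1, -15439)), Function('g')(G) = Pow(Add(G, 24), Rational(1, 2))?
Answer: Add(36143377, Mul(14269, Pow(123, Rational(1, 2)))) ≈ 3.6302e+7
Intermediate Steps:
Function('g')(G) = Pow(Add(24, G), Rational(1, 2))
P = 2533 (P = Add(-12906, 15439) = 2533)
Mul(Add(7759, Mul(-1, Add(Mul(-63, 104), 42))), Add(Function('g')(99), P)) = Mul(Add(7759, Mul(-1, Add(Mul(-63, 104), 42))), Add(Pow(Add(24, 99), Rational(1, 2)), 2533)) = Mul(Add(7759, Mul(-1, Add(-6552, 42))), Add(Pow(123, Rational(1, 2)), 2533)) = Mul(Add(7759, Mul(-1, -6510)), Add(2533, Pow(123, Rational(1, 2)))) = Mul(Add(7759, 6510), Add(2533, Pow(123, Rational(1, 2)))) = Mul(14269, Add(2533, Pow(123, Rational(1, 2)))) = Add(36143377, Mul(14269, Pow(123, Rational(1, 2))))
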